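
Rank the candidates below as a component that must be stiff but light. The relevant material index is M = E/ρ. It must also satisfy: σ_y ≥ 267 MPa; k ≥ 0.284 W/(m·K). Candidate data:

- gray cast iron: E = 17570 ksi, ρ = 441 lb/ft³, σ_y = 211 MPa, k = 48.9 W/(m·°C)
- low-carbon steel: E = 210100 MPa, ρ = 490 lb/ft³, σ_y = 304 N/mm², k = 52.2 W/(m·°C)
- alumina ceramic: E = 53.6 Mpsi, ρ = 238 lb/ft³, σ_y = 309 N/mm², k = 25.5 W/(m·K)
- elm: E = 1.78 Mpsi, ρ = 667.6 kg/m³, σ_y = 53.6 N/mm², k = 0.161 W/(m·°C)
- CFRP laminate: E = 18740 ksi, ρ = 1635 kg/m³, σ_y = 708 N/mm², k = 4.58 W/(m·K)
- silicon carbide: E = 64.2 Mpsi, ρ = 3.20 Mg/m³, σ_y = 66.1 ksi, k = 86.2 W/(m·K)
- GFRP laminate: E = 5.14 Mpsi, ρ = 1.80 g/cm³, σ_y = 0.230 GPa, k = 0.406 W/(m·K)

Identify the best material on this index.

silicon carbide

Screen on constraints: σ_y ≥ 267 MPa; k ≥ 0.284 W/(m·K). Survivors: low-carbon steel, alumina ceramic, CFRP laminate, silicon carbide.
Convert each candidate to consistent units, then evaluate M:
  low-carbon steel: E = 210.1 GPa, ρ = 7849 kg/m³
  alumina ceramic: E = 369.6 GPa, ρ = 3812 kg/m³
  CFRP laminate: E = 129.2 GPa, ρ = 1635 kg/m³
  silicon carbide: E = 442.6 GPa, ρ = 3200 kg/m³
  silicon carbide: M = 138 MN·m/kg
  alumina ceramic: M = 96.9 MN·m/kg
  CFRP laminate: M = 79.0 MN·m/kg
  low-carbon steel: M = 26.8 MN·m/kg
Highest index: silicon carbide.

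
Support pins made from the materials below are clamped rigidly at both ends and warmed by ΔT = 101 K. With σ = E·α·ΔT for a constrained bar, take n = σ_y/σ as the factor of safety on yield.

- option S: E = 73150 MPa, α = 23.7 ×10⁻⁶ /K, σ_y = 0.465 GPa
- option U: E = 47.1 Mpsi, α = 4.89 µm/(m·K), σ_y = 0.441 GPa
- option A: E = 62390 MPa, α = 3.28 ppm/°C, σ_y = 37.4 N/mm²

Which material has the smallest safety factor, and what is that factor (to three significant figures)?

option A, n = 1.81

In consistent units (E in GPa, α in ×10⁻⁶/K, σ_y in MPa):
  option S: E = 73.15, α = 23.7, σ_y = 465.0 → σ = 175 MPa, n = 2.66
  option U: E = 324.7, α = 4.89, σ_y = 441.0 → σ = 160 MPa, n = 2.75
  option A: E = 62.39, α = 3.28, σ_y = 37.40 → σ = 20.7 MPa, n = 1.81
Smallest n: option A with n = 1.81.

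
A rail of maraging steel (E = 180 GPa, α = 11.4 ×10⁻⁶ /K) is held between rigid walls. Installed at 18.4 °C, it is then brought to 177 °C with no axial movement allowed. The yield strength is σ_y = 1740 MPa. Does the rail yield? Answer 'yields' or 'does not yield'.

does not yield

ΔT = 158.6 K. Constrained thermal stress σ = E·α·ΔT = 180.0×10³ MPa × 11.4×10⁻⁶ × 158.6 = 325 MPa (compressive).
Compare to σ_y = 1740 MPa: σ < σ_y, so it does not yield.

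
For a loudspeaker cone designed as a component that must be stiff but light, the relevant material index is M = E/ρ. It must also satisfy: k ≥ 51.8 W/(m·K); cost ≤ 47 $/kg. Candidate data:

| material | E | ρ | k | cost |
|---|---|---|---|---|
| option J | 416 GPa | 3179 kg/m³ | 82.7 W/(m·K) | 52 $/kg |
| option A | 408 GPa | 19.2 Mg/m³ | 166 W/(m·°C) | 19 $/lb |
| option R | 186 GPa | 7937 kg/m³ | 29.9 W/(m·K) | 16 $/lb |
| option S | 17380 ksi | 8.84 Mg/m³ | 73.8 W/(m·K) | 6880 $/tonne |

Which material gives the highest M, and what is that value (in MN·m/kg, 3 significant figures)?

option A, M = 21.2 MN·m/kg

Screen on constraints: k ≥ 51.8 W/(m·K); cost ≤ 47 $/kg. Survivors: option A, option S.
In SI units:
  option A: E = 408.0 GPa, ρ = 19200 kg/m³
  option S: E = 119.8 GPa, ρ = 8840 kg/m³
  option A: M = 21.2 MN·m/kg
  option S: M = 13.6 MN·m/kg
Option A ranks first.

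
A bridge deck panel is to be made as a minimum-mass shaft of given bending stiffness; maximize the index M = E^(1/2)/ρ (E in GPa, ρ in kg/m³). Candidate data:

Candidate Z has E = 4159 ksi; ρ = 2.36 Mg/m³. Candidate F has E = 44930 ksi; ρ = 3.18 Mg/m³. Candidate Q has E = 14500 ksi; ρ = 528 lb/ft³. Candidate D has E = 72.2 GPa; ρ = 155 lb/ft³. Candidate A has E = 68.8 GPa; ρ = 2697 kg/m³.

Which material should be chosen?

candidate F

In SI units:
  candidate Z: E = 28.68 GPa, ρ = 2360 kg/m³
  candidate F: E = 309.8 GPa, ρ = 3180 kg/m³
  candidate Q: E = 99.97 GPa, ρ = 8458 kg/m³
  candidate D: E = 72.20 GPa, ρ = 2483 kg/m³
  candidate A: E = 68.80 GPa, ρ = 2697 kg/m³
  candidate F: M = 5.53×10⁻³
  candidate D: M = 3.42×10⁻³
  candidate A: M = 3.08×10⁻³
  candidate Z: M = 2.27×10⁻³
  candidate Q: M = 1.18×10⁻³
Candidate F has the largest M.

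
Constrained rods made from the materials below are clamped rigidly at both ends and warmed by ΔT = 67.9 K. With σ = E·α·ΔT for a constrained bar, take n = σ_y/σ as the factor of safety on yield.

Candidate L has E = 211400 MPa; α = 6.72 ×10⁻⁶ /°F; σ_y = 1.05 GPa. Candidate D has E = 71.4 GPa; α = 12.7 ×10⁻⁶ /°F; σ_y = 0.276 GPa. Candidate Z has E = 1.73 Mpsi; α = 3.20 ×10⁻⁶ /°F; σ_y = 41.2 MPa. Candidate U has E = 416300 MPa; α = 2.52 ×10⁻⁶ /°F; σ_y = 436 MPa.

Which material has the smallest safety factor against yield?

In consistent units (E in GPa, α in ×10⁻⁶/K, σ_y in MPa):
  candidate L: E = 211.4, α = 12.1, σ_y = 1050 → σ = 174 MPa, n = 6.05
  candidate D: E = 71.40, α = 22.9, σ_y = 276.0 → σ = 111 MPa, n = 2.49
  candidate Z: E = 11.93, α = 5.76, σ_y = 41.20 → σ = 4.67 MPa, n = 8.83
  candidate U: E = 416.3, α = 4.54, σ_y = 436.0 → σ = 128 MPa, n = 3.40
Candidate D has the lowest safety factor, n = 2.49.

candidate D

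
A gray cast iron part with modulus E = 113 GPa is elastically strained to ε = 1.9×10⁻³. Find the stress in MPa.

σ = E·ε = 113000 MPa × 1.9×10⁻³ = 215 MPa.

215 MPa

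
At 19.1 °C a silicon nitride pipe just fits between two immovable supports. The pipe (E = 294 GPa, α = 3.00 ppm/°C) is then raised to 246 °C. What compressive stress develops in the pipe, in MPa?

ΔT = 226.9 K. Constrained thermal stress σ = E·α·ΔT = 294.0×10³ MPa × 3.00×10⁻⁶ × 226.9 = 200 MPa (compressive).

200 MPa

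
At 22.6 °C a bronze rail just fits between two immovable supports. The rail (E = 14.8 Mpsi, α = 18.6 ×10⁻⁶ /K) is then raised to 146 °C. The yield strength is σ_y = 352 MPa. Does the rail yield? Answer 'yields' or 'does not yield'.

does not yield

E = 14.8 Mpsi = 102.0 GPa.
ΔT = 123.4 K. Constrained thermal stress σ = E·α·ΔT = 102.0×10³ MPa × 18.6×10⁻⁶ × 123.4 = 234 MPa (compressive).
Compare to σ_y = 352 MPa: σ < σ_y, so it does not yield.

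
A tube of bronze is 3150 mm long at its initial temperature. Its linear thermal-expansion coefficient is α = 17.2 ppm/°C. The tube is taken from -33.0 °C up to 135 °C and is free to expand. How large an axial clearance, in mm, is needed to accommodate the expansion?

ΔT = 135 − (-33.0) = 168.0 K.
ΔL = α·L₀·ΔT = 17.2×10⁻⁶ × 3150 mm × 168.0 K = 9.10 mm.

9.10 mm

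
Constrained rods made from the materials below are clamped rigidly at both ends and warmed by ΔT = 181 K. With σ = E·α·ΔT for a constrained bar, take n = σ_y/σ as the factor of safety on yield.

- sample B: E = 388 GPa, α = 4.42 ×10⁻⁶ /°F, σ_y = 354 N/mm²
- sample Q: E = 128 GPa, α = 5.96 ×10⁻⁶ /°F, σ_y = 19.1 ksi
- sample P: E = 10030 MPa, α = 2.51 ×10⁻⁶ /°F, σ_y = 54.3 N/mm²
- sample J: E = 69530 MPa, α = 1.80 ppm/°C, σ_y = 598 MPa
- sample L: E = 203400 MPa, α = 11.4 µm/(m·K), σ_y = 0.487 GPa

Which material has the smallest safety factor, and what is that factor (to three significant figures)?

Converting E to GPa, α to ×10⁻⁶/K, σ_y to MPa, then σ and n for each:
  sample B: E = 388.0, α = 7.96, σ_y = 354.0 → σ = 559 MPa, n = 0.634
  sample Q: E = 128.0, α = 10.7, σ_y = 131.7 → σ = 249 MPa, n = 0.530
  sample P: E = 10.03, α = 4.52, σ_y = 54.30 → σ = 8.20 MPa, n = 6.62
  sample J: E = 69.53, α = 1.80, σ_y = 598.0 → σ = 22.7 MPa, n = 26.4
  sample L: E = 203.4, α = 11.4, σ_y = 487.0 → σ = 420 MPa, n = 1.16
Sample Q has the lowest safety factor, n = 0.530.

sample Q, n = 0.530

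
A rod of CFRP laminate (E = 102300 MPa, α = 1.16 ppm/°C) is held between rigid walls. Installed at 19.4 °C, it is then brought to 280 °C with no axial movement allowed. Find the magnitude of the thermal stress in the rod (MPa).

30.9 MPa

E = 102300 MPa = 102.3 GPa.
ΔT = 260.6 K. Constrained thermal stress σ = E·α·ΔT = 102.3×10³ MPa × 1.16×10⁻⁶ × 260.6 = 30.9 MPa (compressive).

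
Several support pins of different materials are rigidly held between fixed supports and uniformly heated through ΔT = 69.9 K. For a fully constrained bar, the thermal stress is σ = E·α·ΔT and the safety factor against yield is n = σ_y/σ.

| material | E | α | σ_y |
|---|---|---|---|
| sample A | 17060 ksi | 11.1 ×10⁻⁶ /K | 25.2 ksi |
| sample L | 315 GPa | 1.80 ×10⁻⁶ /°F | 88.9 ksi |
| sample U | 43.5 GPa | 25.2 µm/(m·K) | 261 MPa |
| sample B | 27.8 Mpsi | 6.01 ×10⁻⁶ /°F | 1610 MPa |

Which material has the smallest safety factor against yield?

Per material, after unit conversion:
  sample A: E = 117.6, α = 11.1, σ_y = 173.7 → σ = 91.3 MPa, n = 1.90
  sample L: E = 315.0, α = 3.24, σ_y = 612.9 → σ = 71.3 MPa, n = 8.59
  sample U: E = 43.50, α = 25.2, σ_y = 261.0 → σ = 76.6 MPa, n = 3.41
  sample B: E = 191.7, α = 10.8, σ_y = 1610 → σ = 145 MPa, n = 11.1
Smallest n: sample A with n = 1.90.

sample A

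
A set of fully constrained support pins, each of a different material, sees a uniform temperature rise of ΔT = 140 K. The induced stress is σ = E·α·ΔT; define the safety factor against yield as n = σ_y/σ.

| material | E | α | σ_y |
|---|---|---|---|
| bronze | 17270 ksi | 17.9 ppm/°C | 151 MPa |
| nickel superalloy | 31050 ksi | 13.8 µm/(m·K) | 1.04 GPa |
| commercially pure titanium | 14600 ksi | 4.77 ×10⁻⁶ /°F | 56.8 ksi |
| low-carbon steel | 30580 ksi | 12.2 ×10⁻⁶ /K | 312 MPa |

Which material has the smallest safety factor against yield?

With everything in SI (GPa, ×10⁻⁶/K, MPa):
  bronze: E = 119.1, α = 17.9, σ_y = 151.0 → σ = 298 MPa, n = 0.506
  nickel superalloy: E = 214.1, α = 13.8, σ_y = 1040 → σ = 414 MPa, n = 2.51
  commercially pure titanium: E = 100.7, α = 8.59, σ_y = 391.6 → σ = 121 MPa, n = 3.24
  low-carbon steel: E = 210.8, α = 12.2, σ_y = 312.0 → σ = 360 MPa, n = 0.866
Bronze has the lowest safety factor, n = 0.506.

bronze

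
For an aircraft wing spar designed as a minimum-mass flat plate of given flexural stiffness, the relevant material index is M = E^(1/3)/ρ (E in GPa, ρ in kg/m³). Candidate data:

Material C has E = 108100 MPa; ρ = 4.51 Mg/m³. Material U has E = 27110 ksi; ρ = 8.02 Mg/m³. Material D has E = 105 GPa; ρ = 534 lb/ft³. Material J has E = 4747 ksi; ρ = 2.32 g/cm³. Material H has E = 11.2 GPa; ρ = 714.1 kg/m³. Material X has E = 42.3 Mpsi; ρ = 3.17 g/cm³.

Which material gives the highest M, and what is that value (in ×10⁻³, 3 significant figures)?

material H, M = 3.13×10⁻³

Normalizing units and computing the index:
  material C: E = 108.1 GPa, ρ = 4510 kg/m³
  material U: E = 186.9 GPa, ρ = 8020 kg/m³
  material D: E = 105.0 GPa, ρ = 8554 kg/m³
  material J: E = 32.73 GPa, ρ = 2320 kg/m³
  material H: E = 11.20 GPa, ρ = 714.1 kg/m³
  material X: E = 291.6 GPa, ρ = 3170 kg/m³
  material H: M = 3.13×10⁻³
  material X: M = 2.09×10⁻³
  material J: M = 1.38×10⁻³
  material C: M = 1.06×10⁻³
  material U: M = 0.713×10⁻³
  material D: M = 0.552×10⁻³
Material H ranks first.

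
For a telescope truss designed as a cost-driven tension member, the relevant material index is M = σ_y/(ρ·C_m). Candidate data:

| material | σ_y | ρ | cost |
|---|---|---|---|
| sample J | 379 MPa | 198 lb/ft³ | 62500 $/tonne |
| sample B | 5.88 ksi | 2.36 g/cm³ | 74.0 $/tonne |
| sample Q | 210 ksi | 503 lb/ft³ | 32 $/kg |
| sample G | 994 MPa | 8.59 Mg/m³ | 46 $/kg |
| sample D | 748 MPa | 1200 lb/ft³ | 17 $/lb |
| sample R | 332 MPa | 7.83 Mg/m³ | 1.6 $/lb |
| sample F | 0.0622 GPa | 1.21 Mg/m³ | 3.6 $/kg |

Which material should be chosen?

Convert each candidate to consistent units, then evaluate M:
  sample J: σ_y = 379.0 MPa, ρ = 3172 kg/m³, cost = 62.50 $/kg
  sample B: σ_y = 40.54 MPa, ρ = 2360 kg/m³, cost = 0.07400 $/kg
  sample Q: σ_y = 1448 MPa, ρ = 8057 kg/m³, cost = 32.00 $/kg
  sample G: σ_y = 994.0 MPa, ρ = 8590 kg/m³, cost = 46.00 $/kg
  sample D: σ_y = 748.0 MPa, ρ = 19220 kg/m³, cost = 37.48 $/kg
  sample R: σ_y = 332.0 MPa, ρ = 7830 kg/m³, cost = 3.527 $/kg
  sample F: σ_y = 62.20 MPa, ρ = 1210 kg/m³, cost = 3.600 $/kg
  sample B: M = 232 kN·m per $
  sample F: M = 14.3 kN·m per $
  sample R: M = 12.0 kN·m per $
  sample Q: M = 5.62 kN·m per $
  sample G: M = 2.52 kN·m per $
  sample J: M = 1.91 kN·m per $
  sample D: M = 1.04 kN·m per $
Sample B ranks first.

sample B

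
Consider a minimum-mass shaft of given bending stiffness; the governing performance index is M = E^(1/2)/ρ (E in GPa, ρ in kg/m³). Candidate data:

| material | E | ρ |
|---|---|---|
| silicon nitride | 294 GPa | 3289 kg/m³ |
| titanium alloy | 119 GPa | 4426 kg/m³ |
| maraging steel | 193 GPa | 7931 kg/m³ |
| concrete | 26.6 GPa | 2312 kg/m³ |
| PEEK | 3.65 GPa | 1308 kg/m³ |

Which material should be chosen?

Per-candidate index values:
  silicon nitride: M = 5.21×10⁻³
  titanium alloy: M = 2.46×10⁻³
  concrete: M = 2.23×10⁻³
  maraging steel: M = 1.75×10⁻³
  PEEK: M = 1.46×10⁻³
Highest index: silicon nitride.

silicon nitride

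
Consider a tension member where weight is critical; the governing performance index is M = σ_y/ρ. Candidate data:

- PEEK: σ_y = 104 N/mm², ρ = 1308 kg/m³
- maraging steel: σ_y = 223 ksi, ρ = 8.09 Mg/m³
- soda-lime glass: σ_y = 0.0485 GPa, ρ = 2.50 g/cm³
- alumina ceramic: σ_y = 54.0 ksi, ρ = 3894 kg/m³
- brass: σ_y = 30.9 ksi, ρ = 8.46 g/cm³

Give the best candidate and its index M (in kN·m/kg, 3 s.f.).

maraging steel, M = 190 kN·m/kg

Normalizing units and computing the index:
  PEEK: σ_y = 104.0 MPa, ρ = 1308 kg/m³
  maraging steel: σ_y = 1538 MPa, ρ = 8090 kg/m³
  soda-lime glass: σ_y = 48.50 MPa, ρ = 2500 kg/m³
  alumina ceramic: σ_y = 372.3 MPa, ρ = 3894 kg/m³
  brass: σ_y = 213.0 MPa, ρ = 8460 kg/m³
  maraging steel: M = 190 kN·m/kg
  alumina ceramic: M = 95.6 kN·m/kg
  PEEK: M = 79.5 kN·m/kg
  brass: M = 25.2 kN·m/kg
  soda-lime glass: M = 19.4 kN·m/kg
Maraging steel ranks first.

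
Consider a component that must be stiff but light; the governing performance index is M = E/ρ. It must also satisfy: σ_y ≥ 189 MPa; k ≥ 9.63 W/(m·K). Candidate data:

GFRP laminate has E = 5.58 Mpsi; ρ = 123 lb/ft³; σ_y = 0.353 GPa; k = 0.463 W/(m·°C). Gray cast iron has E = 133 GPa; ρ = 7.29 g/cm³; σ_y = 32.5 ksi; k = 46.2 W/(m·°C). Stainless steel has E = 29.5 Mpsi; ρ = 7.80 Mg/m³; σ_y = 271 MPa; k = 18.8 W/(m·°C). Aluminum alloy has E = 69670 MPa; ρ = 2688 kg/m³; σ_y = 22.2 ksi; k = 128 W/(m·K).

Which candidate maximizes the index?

stainless steel

Screen on constraints: σ_y ≥ 189 MPa; k ≥ 9.63 W/(m·K). Survivors: gray cast iron, stainless steel.
In SI units:
  gray cast iron: E = 133.0 GPa, ρ = 7290 kg/m³
  stainless steel: E = 203.4 GPa, ρ = 7800 kg/m³
  stainless steel: M = 26.1 MN·m/kg
  gray cast iron: M = 18.2 MN·m/kg
Stainless steel has the largest M.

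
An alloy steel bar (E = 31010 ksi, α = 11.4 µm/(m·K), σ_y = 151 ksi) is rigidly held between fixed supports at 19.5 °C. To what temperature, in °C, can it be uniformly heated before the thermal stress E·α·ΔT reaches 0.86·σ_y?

387 °C

E = 31010 ksi = 213.8 GPa.
σ_y = 151 ksi = 1041 MPa.
E·α·ΔT = 895.4 MPa ⇒ ΔT = 895.4 / (213.8×10³ × 11.4×10⁻⁶) = 367.3 K.
T = 19.5 + 367.3 = 386.8 °C.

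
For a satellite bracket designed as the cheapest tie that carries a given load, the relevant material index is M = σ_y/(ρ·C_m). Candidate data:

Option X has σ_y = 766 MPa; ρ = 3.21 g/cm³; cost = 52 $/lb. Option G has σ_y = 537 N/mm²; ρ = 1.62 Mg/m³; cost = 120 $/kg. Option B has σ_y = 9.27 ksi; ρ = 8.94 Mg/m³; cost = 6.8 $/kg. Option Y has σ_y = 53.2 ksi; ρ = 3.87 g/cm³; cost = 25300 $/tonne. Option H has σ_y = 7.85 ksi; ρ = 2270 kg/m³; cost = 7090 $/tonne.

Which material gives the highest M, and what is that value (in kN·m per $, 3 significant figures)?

Putting every candidate on a common basis:
  option X: σ_y = 766.0 MPa, ρ = 3210 kg/m³, cost = 114.6 $/kg
  option G: σ_y = 537.0 MPa, ρ = 1620 kg/m³, cost = 120.0 $/kg
  option B: σ_y = 63.91 MPa, ρ = 8940 kg/m³, cost = 6.800 $/kg
  option Y: σ_y = 366.8 MPa, ρ = 3870 kg/m³, cost = 25.30 $/kg
  option H: σ_y = 54.12 MPa, ρ = 2270 kg/m³, cost = 7.090 $/kg
  option Y: M = 3.75 kN·m per $
  option H: M = 3.36 kN·m per $
  option G: M = 2.76 kN·m per $
  option X: M = 2.08 kN·m per $
  option B: M = 1.05 kN·m per $
The maximum is for option Y.

option Y, M = 3.75 kN·m per $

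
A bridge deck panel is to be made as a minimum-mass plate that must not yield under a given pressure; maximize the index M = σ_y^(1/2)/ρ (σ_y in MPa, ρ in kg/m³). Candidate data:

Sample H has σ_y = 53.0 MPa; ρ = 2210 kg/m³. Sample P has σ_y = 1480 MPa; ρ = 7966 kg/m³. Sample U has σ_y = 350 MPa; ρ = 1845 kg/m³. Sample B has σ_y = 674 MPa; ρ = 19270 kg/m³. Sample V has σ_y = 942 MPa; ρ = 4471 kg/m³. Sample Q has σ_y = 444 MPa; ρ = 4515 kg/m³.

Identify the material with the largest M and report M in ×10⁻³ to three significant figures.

sample U, M = 10.1×10⁻³

Per-candidate index values:
  sample U: M = 10.1×10⁻³
  sample V: M = 6.86×10⁻³
  sample P: M = 4.83×10⁻³
  sample Q: M = 4.67×10⁻³
  sample H: M = 3.29×10⁻³
  sample B: M = 1.35×10⁻³
The maximum is for sample U.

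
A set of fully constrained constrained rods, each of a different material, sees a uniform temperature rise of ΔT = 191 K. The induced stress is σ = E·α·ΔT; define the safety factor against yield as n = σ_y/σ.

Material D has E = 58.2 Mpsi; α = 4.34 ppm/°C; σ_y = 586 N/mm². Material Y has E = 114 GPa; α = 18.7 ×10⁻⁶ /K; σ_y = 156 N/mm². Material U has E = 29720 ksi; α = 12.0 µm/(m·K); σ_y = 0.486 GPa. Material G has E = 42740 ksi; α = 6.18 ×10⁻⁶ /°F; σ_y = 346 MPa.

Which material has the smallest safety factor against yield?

material Y

Per material, after unit conversion:
  material D: E = 401.3, α = 4.34, σ_y = 586.0 → σ = 333 MPa, n = 1.76
  material Y: E = 114.0, α = 18.7, σ_y = 156.0 → σ = 407 MPa, n = 0.383
  material U: E = 204.9, α = 12.0, σ_y = 486.0 → σ = 470 MPa, n = 1.03
  material G: E = 294.7, α = 11.1, σ_y = 346.0 → σ = 626 MPa, n = 0.553
Material Y has the lowest safety factor, n = 0.383.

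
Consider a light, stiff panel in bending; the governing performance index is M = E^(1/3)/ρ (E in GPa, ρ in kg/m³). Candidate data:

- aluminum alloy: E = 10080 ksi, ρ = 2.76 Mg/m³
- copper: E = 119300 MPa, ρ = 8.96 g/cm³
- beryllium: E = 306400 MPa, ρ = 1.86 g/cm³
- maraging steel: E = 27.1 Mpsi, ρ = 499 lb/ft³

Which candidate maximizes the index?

beryllium

In SI units:
  aluminum alloy: E = 69.50 GPa, ρ = 2760 kg/m³
  copper: E = 119.3 GPa, ρ = 8960 kg/m³
  beryllium: E = 306.4 GPa, ρ = 1860 kg/m³
  maraging steel: E = 186.8 GPa, ρ = 7993 kg/m³
  beryllium: M = 3.62×10⁻³
  aluminum alloy: M = 1.49×10⁻³
  maraging steel: M = 0.715×10⁻³
  copper: M = 0.549×10⁻³
Beryllium ranks first.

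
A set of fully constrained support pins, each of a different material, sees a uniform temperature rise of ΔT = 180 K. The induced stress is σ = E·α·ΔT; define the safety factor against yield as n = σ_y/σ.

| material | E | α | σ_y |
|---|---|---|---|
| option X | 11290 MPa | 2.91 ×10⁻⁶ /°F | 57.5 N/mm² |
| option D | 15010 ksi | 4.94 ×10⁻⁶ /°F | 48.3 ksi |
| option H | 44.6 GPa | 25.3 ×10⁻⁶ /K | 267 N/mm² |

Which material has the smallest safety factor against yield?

With everything in SI (GPa, ×10⁻⁶/K, MPa):
  option X: E = 11.29, α = 5.24, σ_y = 57.50 → σ = 10.6 MPa, n = 5.40
  option D: E = 103.5, α = 8.89, σ_y = 333.0 → σ = 166 MPa, n = 2.01
  option H: E = 44.60, α = 25.3, σ_y = 267.0 → σ = 203 MPa, n = 1.31
Smallest n: option H with n = 1.31.

option H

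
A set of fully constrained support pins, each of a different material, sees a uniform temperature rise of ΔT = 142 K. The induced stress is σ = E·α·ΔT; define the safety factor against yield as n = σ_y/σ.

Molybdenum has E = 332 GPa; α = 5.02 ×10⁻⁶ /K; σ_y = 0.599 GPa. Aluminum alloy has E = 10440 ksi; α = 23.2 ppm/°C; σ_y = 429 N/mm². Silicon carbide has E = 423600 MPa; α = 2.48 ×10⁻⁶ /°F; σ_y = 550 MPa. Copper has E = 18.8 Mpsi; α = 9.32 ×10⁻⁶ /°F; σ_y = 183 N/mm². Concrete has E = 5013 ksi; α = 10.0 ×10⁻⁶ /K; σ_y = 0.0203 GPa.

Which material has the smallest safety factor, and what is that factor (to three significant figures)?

concrete, n = 0.414

Per material, after unit conversion:
  molybdenum: E = 332.0, α = 5.02, σ_y = 599.0 → σ = 237 MPa, n = 2.53
  aluminum alloy: E = 71.98, α = 23.2, σ_y = 429.0 → σ = 237 MPa, n = 1.81
  silicon carbide: E = 423.6, α = 4.46, σ_y = 550.0 → σ = 269 MPa, n = 2.05
  copper: E = 129.6, α = 16.8, σ_y = 183.0 → σ = 309 MPa, n = 0.593
  concrete: E = 34.56, α = 10.0, σ_y = 20.30 → σ = 49.1 MPa, n = 0.414
The minimum is concrete at n = 0.414.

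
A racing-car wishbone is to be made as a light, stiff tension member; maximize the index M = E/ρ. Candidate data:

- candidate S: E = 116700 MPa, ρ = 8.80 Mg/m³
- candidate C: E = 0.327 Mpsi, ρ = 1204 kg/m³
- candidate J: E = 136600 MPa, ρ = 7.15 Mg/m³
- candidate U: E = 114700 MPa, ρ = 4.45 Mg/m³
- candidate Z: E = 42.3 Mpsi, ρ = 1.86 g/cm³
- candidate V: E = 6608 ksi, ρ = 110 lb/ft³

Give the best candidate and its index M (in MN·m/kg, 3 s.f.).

candidate Z, M = 157 MN·m/kg

Convert each candidate to consistent units, then evaluate M:
  candidate S: E = 116.7 GPa, ρ = 8800 kg/m³
  candidate C: E = 2.255 GPa, ρ = 1204 kg/m³
  candidate J: E = 136.6 GPa, ρ = 7150 kg/m³
  candidate U: E = 114.7 GPa, ρ = 4450 kg/m³
  candidate Z: E = 291.6 GPa, ρ = 1860 kg/m³
  candidate V: E = 45.56 GPa, ρ = 1762 kg/m³
  candidate Z: M = 157 MN·m/kg
  candidate V: M = 25.9 MN·m/kg
  candidate U: M = 25.8 MN·m/kg
  candidate J: M = 19.1 MN·m/kg
  candidate S: M = 13.3 MN·m/kg
  candidate C: M = 1.87 MN·m/kg
Candidate Z ranks first.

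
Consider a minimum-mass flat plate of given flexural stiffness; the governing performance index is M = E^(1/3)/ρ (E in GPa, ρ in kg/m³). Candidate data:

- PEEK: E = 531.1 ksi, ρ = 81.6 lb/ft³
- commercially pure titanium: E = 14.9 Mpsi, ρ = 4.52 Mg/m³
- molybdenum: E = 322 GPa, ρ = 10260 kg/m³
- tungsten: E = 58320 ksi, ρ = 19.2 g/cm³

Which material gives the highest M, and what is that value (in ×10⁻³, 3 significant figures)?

PEEK, M = 1.18×10⁻³

In SI units:
  PEEK: E = 3.662 GPa, ρ = 1307 kg/m³
  commercially pure titanium: E = 102.7 GPa, ρ = 4520 kg/m³
  molybdenum: E = 322.0 GPa, ρ = 10260 kg/m³
  tungsten: E = 402.1 GPa, ρ = 19200 kg/m³
  PEEK: M = 1.18×10⁻³
  commercially pure titanium: M = 1.04×10⁻³
  molybdenum: M = 0.668×10⁻³
  tungsten: M = 0.384×10⁻³
PEEK ranks first.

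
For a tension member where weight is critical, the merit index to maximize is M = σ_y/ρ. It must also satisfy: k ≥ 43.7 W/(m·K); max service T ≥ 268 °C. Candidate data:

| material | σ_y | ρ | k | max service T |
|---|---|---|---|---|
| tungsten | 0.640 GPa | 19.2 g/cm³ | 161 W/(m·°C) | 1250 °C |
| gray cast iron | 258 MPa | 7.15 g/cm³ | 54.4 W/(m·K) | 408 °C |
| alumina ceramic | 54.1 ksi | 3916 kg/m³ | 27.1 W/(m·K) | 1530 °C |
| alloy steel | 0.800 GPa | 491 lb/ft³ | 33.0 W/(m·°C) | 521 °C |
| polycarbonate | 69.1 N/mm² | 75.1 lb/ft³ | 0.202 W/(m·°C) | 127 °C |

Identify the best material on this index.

Screen on constraints: k ≥ 43.7 W/(m·K); max service T ≥ 268 °C. Survivors: tungsten, gray cast iron.
Convert each candidate to consistent units, then evaluate M:
  tungsten: σ_y = 640.0 MPa, ρ = 19200 kg/m³
  gray cast iron: σ_y = 258.0 MPa, ρ = 7150 kg/m³
  gray cast iron: M = 36.1 kN·m/kg
  tungsten: M = 33.3 kN·m/kg
Gray cast iron has the largest M.

gray cast iron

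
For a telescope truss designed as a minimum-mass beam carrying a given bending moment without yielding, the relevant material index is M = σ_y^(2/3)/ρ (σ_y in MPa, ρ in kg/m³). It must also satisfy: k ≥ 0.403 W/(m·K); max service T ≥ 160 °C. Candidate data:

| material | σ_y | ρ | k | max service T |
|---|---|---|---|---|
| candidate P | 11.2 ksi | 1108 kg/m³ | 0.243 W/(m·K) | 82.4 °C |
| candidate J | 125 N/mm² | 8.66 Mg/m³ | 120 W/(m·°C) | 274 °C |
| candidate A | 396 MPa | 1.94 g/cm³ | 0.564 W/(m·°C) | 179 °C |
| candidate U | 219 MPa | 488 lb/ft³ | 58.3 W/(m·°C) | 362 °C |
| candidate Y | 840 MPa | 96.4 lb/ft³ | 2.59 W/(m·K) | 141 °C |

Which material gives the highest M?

candidate A

Screen on constraints: k ≥ 0.403 W/(m·K); max service T ≥ 160 °C. Survivors: candidate J, candidate A, candidate U.
Normalizing units and computing the index:
  candidate J: σ_y = 125.0 MPa, ρ = 8660 kg/m³
  candidate A: σ_y = 396.0 MPa, ρ = 1940 kg/m³
  candidate U: σ_y = 219.0 MPa, ρ = 7817 kg/m³
  candidate A: M = 27.8×10⁻³
  candidate U: M = 4.65×10⁻³
  candidate J: M = 2.89×10⁻³
Candidate A has the largest M.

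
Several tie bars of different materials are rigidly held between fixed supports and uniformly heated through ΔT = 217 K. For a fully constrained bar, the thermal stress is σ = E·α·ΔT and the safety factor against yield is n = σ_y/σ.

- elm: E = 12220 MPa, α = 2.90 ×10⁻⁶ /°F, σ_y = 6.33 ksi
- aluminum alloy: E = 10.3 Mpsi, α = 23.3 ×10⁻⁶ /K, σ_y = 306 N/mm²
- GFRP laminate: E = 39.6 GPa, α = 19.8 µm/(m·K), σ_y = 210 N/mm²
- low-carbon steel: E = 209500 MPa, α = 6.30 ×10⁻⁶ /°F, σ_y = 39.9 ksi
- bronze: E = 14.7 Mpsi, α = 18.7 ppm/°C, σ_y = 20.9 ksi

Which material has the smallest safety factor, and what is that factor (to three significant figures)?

bronze, n = 0.350

Converting E to GPa, α to ×10⁻⁶/K, σ_y to MPa, then σ and n for each:
  elm: E = 12.22, α = 5.22, σ_y = 43.64 → σ = 13.8 MPa, n = 3.15
  aluminum alloy: E = 71.02, α = 23.3, σ_y = 306.0 → σ = 359 MPa, n = 0.852
  GFRP laminate: E = 39.60, α = 19.8, σ_y = 210.0 → σ = 170 MPa, n = 1.23
  low-carbon steel: E = 209.5, α = 11.3, σ_y = 275.1 → σ = 516 MPa, n = 0.534
  bronze: E = 101.4, α = 18.7, σ_y = 144.1 → σ = 411 MPa, n = 0.350
Smallest n: bronze with n = 0.350.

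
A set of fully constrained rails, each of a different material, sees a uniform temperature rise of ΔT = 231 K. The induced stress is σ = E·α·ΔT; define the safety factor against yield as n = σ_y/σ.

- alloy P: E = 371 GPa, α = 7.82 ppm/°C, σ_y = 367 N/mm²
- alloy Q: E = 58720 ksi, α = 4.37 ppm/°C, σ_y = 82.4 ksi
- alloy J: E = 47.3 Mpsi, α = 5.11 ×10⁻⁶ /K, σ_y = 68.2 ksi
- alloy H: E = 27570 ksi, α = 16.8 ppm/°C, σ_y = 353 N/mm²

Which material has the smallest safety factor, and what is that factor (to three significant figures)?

alloy H, n = 0.479

Per material, after unit conversion:
  alloy P: E = 371.0, α = 7.82, σ_y = 367.0 → σ = 670 MPa, n = 0.548
  alloy Q: E = 404.9, α = 4.37, σ_y = 568.1 → σ = 409 MPa, n = 1.39
  alloy J: E = 326.1, α = 5.11, σ_y = 470.2 → σ = 385 MPa, n = 1.22
  alloy H: E = 190.1, α = 16.8, σ_y = 353.0 → σ = 738 MPa, n = 0.479
Alloy H has the lowest safety factor, n = 0.479.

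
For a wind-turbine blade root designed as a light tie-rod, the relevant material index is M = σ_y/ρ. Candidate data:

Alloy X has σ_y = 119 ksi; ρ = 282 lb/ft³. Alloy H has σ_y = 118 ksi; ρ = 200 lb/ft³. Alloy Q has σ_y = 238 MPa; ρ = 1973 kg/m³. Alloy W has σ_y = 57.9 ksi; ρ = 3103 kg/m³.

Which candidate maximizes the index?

alloy H

Convert each candidate to consistent units, then evaluate M:
  alloy X: σ_y = 820.5 MPa, ρ = 4517 kg/m³
  alloy H: σ_y = 813.6 MPa, ρ = 3204 kg/m³
  alloy Q: σ_y = 238.0 MPa, ρ = 1973 kg/m³
  alloy W: σ_y = 399.2 MPa, ρ = 3103 kg/m³
  alloy H: M = 254 kN·m/kg
  alloy X: M = 182 kN·m/kg
  alloy W: M = 129 kN·m/kg
  alloy Q: M = 121 kN·m/kg
Alloy H ranks first.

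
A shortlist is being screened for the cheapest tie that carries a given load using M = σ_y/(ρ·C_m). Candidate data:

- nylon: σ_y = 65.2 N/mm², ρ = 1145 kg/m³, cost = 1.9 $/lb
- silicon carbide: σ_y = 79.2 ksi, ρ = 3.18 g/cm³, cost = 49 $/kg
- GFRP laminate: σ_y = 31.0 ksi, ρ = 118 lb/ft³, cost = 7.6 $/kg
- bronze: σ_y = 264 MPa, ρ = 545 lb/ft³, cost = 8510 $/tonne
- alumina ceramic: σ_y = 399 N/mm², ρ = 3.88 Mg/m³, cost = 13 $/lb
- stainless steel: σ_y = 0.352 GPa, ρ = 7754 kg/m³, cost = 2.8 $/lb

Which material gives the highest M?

GFRP laminate

Putting every candidate on a common basis:
  nylon: σ_y = 65.20 MPa, ρ = 1145 kg/m³, cost = 4.189 $/kg
  silicon carbide: σ_y = 546.1 MPa, ρ = 3180 kg/m³, cost = 49.00 $/kg
  GFRP laminate: σ_y = 213.7 MPa, ρ = 1890 kg/m³, cost = 7.600 $/kg
  bronze: σ_y = 264.0 MPa, ρ = 8730 kg/m³, cost = 8.510 $/kg
  alumina ceramic: σ_y = 399.0 MPa, ρ = 3880 kg/m³, cost = 28.66 $/kg
  stainless steel: σ_y = 352.0 MPa, ρ = 7754 kg/m³, cost = 6.173 $/kg
  GFRP laminate: M = 14.9 kN·m per $
  nylon: M = 13.6 kN·m per $
  stainless steel: M = 7.35 kN·m per $
  alumina ceramic: M = 3.59 kN·m per $
  bronze: M = 3.55 kN·m per $
  silicon carbide: M = 3.50 kN·m per $
GFRP laminate has the largest M.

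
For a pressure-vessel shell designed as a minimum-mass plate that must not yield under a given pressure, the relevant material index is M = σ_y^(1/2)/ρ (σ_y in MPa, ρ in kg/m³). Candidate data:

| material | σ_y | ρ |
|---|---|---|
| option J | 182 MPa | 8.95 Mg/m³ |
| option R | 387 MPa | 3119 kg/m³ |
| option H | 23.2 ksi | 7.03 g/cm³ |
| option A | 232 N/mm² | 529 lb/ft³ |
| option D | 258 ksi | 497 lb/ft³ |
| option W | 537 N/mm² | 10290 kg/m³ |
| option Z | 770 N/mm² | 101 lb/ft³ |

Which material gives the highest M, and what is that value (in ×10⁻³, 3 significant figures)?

option Z, M = 17.2×10⁻³

Normalizing units and computing the index:
  option J: σ_y = 182.0 MPa, ρ = 8950 kg/m³
  option R: σ_y = 387.0 MPa, ρ = 3119 kg/m³
  option H: σ_y = 160.0 MPa, ρ = 7030 kg/m³
  option A: σ_y = 232.0 MPa, ρ = 8474 kg/m³
  option D: σ_y = 1779 MPa, ρ = 7961 kg/m³
  option W: σ_y = 537.0 MPa, ρ = 10290 kg/m³
  option Z: σ_y = 770.0 MPa, ρ = 1618 kg/m³
  option Z: M = 17.2×10⁻³
  option R: M = 6.31×10⁻³
  option D: M = 5.30×10⁻³
  option W: M = 2.25×10⁻³
  option H: M = 1.80×10⁻³
  option A: M = 1.80×10⁻³
  option J: M = 1.51×10⁻³
The maximum is for option Z.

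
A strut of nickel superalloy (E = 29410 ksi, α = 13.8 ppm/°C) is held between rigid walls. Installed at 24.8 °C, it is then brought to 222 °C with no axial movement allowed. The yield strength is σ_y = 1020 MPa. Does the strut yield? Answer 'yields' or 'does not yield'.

does not yield

E = 29410 ksi = 202.8 GPa.
ΔT = 197.2 K. Constrained thermal stress σ = E·α·ΔT = 202.8×10³ MPa × 13.8×10⁻⁶ × 197.2 = 552 MPa (compressive).
Compare to σ_y = 1020 MPa: σ < σ_y, so it does not yield.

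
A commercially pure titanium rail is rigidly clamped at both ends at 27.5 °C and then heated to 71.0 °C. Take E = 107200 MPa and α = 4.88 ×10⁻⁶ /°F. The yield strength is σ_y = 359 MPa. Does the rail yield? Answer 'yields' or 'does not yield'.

does not yield

E = 107200 MPa = 107.2 GPa.
α = 4.88×10⁻⁶/°F × 9/5 = 8.78×10⁻⁶/K.
ΔT = 43.50 K. Constrained thermal stress σ = E·α·ΔT = 107.2×10³ MPa × 8.78×10⁻⁶ × 43.50 = 41.0 MPa (compressive).
Compare to σ_y = 359 MPa: σ < σ_y, so it does not yield.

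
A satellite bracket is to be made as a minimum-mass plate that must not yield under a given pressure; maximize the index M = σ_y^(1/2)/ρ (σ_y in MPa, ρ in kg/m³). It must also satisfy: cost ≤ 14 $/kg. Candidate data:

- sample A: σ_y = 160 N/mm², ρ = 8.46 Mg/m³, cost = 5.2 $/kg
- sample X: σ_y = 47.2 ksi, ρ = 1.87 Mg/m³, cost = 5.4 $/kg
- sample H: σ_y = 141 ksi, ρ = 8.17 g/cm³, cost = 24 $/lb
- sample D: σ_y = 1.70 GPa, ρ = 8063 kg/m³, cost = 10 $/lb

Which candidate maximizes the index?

sample X

Screen on constraints: cost ≤ 14 $/kg. Survivors: sample A, sample X.
Putting every candidate on a common basis:
  sample A: σ_y = 160.0 MPa, ρ = 8460 kg/m³
  sample X: σ_y = 325.4 MPa, ρ = 1870 kg/m³
  sample X: M = 9.65×10⁻³
  sample A: M = 1.50×10⁻³
Highest index: sample X.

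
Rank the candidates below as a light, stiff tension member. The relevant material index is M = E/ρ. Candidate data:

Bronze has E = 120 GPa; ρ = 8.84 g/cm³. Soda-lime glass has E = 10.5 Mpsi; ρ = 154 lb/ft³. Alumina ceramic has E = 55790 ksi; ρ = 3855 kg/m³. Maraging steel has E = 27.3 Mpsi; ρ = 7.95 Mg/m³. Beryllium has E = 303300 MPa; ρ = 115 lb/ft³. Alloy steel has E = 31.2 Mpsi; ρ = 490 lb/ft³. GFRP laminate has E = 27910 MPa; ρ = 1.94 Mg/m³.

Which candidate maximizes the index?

beryllium

In SI units:
  bronze: E = 120.0 GPa, ρ = 8840 kg/m³
  soda-lime glass: E = 72.39 GPa, ρ = 2467 kg/m³
  alumina ceramic: E = 384.7 GPa, ρ = 3855 kg/m³
  maraging steel: E = 188.2 GPa, ρ = 7950 kg/m³
  beryllium: E = 303.3 GPa, ρ = 1842 kg/m³
  alloy steel: E = 215.1 GPa, ρ = 7849 kg/m³
  GFRP laminate: E = 27.91 GPa, ρ = 1940 kg/m³
  beryllium: M = 165 MN·m/kg
  alumina ceramic: M = 99.8 MN·m/kg
  soda-lime glass: M = 29.3 MN·m/kg
  alloy steel: M = 27.4 MN·m/kg
  maraging steel: M = 23.7 MN·m/kg
  GFRP laminate: M = 14.4 MN·m/kg
  bronze: M = 13.6 MN·m/kg
Highest index: beryllium.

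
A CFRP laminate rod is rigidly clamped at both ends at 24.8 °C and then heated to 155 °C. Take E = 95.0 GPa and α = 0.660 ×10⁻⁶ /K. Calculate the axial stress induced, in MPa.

8.16 MPa

ΔT = 130.2 K. Constrained thermal stress σ = E·α·ΔT = 95.00×10³ MPa × 0.660×10⁻⁶ × 130.2 = 8.16 MPa (compressive).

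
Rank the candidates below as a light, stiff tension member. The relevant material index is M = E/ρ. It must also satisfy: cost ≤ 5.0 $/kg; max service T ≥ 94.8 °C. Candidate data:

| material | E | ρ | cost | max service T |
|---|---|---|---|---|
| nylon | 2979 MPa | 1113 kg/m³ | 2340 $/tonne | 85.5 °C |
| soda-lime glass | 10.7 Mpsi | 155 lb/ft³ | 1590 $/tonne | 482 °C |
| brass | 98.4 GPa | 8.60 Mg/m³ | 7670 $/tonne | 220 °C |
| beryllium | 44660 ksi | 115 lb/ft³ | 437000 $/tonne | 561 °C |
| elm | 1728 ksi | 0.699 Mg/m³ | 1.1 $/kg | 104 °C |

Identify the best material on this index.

Screen on constraints: cost ≤ 5.0 $/kg; max service T ≥ 94.8 °C. Survivors: soda-lime glass, elm.
In SI units:
  soda-lime glass: E = 73.77 GPa, ρ = 2483 kg/m³
  elm: E = 11.91 GPa, ρ = 699.0 kg/m³
  soda-lime glass: M = 29.7 MN·m/kg
  elm: M = 17.0 MN·m/kg
Highest index: soda-lime glass.

soda-lime glass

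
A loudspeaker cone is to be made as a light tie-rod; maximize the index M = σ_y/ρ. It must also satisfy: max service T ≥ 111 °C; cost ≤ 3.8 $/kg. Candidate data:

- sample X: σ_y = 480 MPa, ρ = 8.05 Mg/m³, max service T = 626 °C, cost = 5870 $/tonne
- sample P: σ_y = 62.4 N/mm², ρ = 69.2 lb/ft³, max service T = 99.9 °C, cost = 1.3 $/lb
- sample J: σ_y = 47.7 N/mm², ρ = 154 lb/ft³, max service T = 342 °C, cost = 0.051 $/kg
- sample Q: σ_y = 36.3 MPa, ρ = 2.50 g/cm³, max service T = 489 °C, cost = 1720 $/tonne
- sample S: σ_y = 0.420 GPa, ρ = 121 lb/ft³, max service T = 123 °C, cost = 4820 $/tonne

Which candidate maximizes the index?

Screen on constraints: max service T ≥ 111 °C; cost ≤ 3.8 $/kg. Survivors: sample J, sample Q.
In SI units:
  sample J: σ_y = 47.70 MPa, ρ = 2467 kg/m³
  sample Q: σ_y = 36.30 MPa, ρ = 2500 kg/m³
  sample J: M = 19.3 kN·m/kg
  sample Q: M = 14.5 kN·m/kg
Sample J has the largest M.

sample J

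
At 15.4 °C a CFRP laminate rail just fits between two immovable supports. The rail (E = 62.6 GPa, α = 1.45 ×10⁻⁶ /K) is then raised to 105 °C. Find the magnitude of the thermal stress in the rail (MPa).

8.13 MPa

ΔT = 89.60 K. Constrained thermal stress σ = E·α·ΔT = 62.60×10³ MPa × 1.45×10⁻⁶ × 89.60 = 8.13 MPa (compressive).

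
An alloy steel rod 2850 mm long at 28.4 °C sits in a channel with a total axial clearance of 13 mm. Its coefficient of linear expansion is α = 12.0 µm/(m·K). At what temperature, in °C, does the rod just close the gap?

409 °C

α·L₀·ΔT = 13.0 mm ⇒ ΔT = 13.0 / (12.0×10⁻⁶ × 2850.0) = 380.1 K.
T = 28.4 + 380.1 = 408.5 °C.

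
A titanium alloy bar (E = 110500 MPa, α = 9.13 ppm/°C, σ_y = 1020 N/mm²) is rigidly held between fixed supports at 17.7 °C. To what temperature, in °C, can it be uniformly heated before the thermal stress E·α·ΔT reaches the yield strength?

1030 °C

E = 110500 MPa = 110.5 GPa.
σ_y = 1020 N/mm² = 1020 MPa.
E·α·ΔT = 1020 MPa ⇒ ΔT = 1020 / (110.5×10³ × 9.13×10⁻⁶) = 1011 K.
T = 17.7 + 1011 = 1029 °C.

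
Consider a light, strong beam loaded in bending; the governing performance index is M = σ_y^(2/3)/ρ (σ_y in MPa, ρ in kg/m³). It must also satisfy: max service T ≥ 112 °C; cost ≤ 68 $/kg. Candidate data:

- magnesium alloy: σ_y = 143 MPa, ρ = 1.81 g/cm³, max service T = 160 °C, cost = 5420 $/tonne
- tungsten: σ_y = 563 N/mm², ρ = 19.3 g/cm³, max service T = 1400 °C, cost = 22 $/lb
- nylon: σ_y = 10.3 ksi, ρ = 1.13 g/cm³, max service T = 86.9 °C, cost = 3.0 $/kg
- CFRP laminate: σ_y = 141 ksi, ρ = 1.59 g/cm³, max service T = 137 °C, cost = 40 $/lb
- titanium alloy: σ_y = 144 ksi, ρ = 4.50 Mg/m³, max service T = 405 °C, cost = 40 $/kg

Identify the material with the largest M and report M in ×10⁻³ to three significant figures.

Screen on constraints: max service T ≥ 112 °C; cost ≤ 68 $/kg. Survivors: magnesium alloy, tungsten, titanium alloy.
In SI units:
  magnesium alloy: σ_y = 143.0 MPa, ρ = 1810 kg/m³
  tungsten: σ_y = 563.0 MPa, ρ = 19300 kg/m³
  titanium alloy: σ_y = 992.8 MPa, ρ = 4500 kg/m³
  titanium alloy: M = 22.1×10⁻³
  magnesium alloy: M = 15.1×10⁻³
  tungsten: M = 3.53×10⁻³
The maximum is for titanium alloy.

titanium alloy, M = 22.1×10⁻³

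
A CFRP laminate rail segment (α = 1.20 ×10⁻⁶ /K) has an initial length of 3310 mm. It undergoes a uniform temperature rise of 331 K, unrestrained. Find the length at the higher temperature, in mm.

ΔL = α·L₀·ΔT = 1.20×10⁻⁶ × 3310 mm × 331.0 K = 1.31 mm.
L = L₀ + ΔL = 3310 + 1.31 = 3311.3 mm.

3311.3 mm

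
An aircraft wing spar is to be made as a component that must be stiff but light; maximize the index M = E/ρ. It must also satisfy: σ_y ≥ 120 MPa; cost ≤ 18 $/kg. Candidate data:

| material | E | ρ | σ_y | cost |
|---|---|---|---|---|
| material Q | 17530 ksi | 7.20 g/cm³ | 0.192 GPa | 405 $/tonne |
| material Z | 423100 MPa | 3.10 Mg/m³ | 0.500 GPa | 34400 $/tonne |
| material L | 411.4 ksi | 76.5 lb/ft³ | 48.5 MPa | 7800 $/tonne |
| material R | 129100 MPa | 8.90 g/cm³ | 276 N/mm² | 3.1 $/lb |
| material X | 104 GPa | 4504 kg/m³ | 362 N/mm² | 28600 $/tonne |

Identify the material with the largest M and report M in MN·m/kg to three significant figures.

Screen on constraints: σ_y ≥ 120 MPa; cost ≤ 18 $/kg. Survivors: material Q, material R.
Putting every candidate on a common basis:
  material Q: E = 120.9 GPa, ρ = 7200 kg/m³
  material R: E = 129.1 GPa, ρ = 8900 kg/m³
  material Q: M = 16.8 MN·m/kg
  material R: M = 14.5 MN·m/kg
Material Q ranks first.

material Q, M = 16.8 MN·m/kg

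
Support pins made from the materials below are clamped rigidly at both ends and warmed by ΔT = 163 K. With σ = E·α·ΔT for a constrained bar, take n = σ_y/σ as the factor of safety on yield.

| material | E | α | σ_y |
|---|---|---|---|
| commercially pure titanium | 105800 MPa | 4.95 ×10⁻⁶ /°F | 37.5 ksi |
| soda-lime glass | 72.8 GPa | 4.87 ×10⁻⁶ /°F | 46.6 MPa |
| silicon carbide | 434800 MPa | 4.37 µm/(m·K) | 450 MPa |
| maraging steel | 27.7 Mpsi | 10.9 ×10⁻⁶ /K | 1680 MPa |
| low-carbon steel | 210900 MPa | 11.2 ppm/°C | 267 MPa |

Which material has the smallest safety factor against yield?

Per material, after unit conversion:
  commercially pure titanium: E = 105.8, α = 8.91, σ_y = 258.6 → σ = 154 MPa, n = 1.68
  soda-lime glass: E = 72.80, α = 8.77, σ_y = 46.60 → σ = 104 MPa, n = 0.448
  silicon carbide: E = 434.8, α = 4.37, σ_y = 450.0 → σ = 310 MPa, n = 1.45
  maraging steel: E = 191.0, α = 10.9, σ_y = 1680 → σ = 339 MPa, n = 4.95
  low-carbon steel: E = 210.9, α = 11.2, σ_y = 267.0 → σ = 385 MPa, n = 0.693
The minimum is soda-lime glass at n = 0.448.

soda-lime glass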